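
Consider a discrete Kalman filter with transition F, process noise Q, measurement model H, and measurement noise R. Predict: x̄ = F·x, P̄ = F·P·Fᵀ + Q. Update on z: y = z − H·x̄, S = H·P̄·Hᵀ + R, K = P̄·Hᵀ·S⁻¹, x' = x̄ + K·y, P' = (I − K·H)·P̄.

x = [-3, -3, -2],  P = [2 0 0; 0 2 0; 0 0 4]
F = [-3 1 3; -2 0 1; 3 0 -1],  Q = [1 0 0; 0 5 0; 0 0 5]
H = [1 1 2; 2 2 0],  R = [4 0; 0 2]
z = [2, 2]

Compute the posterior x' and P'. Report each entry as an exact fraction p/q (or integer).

x' = [-18/11, 2806/1045, -127/1045]
P' = [75/22 -339/110 -6/55; -339/110 6797/2090 -28/209; -6/55 -28/209 1071/1045]

x̄ = F·x = [0, 4, -7]
P̄ = F·P·Fᵀ + Q = [57 24 -30; 24 17 -16; -30 -16 27]
y = z − H·x̄ = [12, -6]
S = H·P̄·Hᵀ + R = [50 60; 60 490]
K = P̄·Hᵀ·S⁻¹ = [3/110 18/55; -51/2090 178/1045; 472/1045 -254/1045]
x' = x̄ + K·y = [-18/11, 2806/1045, -127/1045]
P' = (I − K·H)·P̄ = [75/22 -339/110 -6/55; -339/110 6797/2090 -28/209; -6/55 -28/209 1071/1045]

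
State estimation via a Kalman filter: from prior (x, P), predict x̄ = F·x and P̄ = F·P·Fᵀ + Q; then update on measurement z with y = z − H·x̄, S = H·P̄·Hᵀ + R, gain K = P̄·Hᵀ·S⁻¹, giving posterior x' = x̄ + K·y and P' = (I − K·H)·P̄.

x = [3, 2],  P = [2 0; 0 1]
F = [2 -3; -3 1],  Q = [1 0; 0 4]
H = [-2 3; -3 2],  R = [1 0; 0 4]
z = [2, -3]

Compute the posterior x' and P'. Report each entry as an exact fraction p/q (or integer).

x̄ = F·x = [0, -7]
P̄ = F·P·Fᵀ + Q = [18 -15; -15 23]
y = z − H·x̄ = [23, 11]
S = H·P̄·Hᵀ + R = [460 441; 441 438]
K = P̄·Hᵀ·S⁻¹ = [522/2333 -973/2333; 1077/2333 -1799/6999]
x' = x̄ + K·y = [1303/2333, 5531/6999]
P' = (I − K·H)·P̄ = [2544/2333 1870/2333; 1870/2333 4817/6999]

x' = [1303/2333, 5531/6999]
P' = [2544/2333 1870/2333; 1870/2333 4817/6999]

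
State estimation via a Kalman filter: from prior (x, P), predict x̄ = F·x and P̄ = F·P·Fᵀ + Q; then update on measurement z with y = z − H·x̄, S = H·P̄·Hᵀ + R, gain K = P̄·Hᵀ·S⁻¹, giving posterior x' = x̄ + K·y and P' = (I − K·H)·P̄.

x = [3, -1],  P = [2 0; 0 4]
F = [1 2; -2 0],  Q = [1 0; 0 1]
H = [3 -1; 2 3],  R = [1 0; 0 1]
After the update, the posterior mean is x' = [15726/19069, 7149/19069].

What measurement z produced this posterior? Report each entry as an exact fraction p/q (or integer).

z = [2, 3]

x̄ = F·x = [1, -6]
P̄ = F·P·Fᵀ + Q = [19 -4; -4 9]
S = H·P̄·Hᵀ + R = [205 59; 59 110]
K = P̄·Hᵀ·S⁻¹ = [5176/19069 1731/19069; -3431/19069 5134/19069]
x' − x̄ = [-3343/19069, 121563/19069] = K·y
y = (KᵀK)⁻¹·Kᵀ·(x' − x̄) = [-7, 19]
z = y + H·x̄ = [-7, 19] + [9, -16] = [2, 3]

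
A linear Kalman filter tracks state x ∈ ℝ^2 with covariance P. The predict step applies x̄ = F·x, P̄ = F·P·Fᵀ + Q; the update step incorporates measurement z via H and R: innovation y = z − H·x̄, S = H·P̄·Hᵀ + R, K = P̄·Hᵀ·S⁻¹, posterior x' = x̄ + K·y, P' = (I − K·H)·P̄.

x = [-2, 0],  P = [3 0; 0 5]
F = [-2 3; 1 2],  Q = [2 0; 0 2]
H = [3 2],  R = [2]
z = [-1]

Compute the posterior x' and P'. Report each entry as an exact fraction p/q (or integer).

x̄ = F·x = [4, -2]
P̄ = F·P·Fᵀ + Q = [59 24; 24 25]
y = z − H·x̄ = [-9]
S = H·P̄·Hᵀ + R = [921]
K = P̄·Hᵀ·S⁻¹ = [75/307; 122/921]
x' = x̄ + K·y = [553/307, -980/307]
P' = (I − K·H)·P̄ = [1238/307 -1782/307; -1782/307 8141/921]

x' = [553/307, -980/307]
P' = [1238/307 -1782/307; -1782/307 8141/921]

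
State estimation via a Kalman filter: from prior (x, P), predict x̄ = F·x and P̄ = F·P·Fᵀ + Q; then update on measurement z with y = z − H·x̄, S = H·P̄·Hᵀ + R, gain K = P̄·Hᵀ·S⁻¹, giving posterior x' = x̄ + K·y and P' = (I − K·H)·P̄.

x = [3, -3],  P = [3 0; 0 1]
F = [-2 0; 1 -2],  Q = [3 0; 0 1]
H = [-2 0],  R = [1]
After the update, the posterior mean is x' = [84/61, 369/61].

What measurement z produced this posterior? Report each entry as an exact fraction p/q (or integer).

x̄ = F·x = [-6, 9]
P̄ = F·P·Fᵀ + Q = [15 -6; -6 8]
S = H·P̄·Hᵀ + R = [61]
K = P̄·Hᵀ·S⁻¹ = [-30/61; 12/61]
x' − x̄ = [450/61, -180/61] = K·y
y = (KᵀK)⁻¹·Kᵀ·(x' − x̄) = [-15]
z = y + H·x̄ = [-15] + [12] = [-3]

z = [-3]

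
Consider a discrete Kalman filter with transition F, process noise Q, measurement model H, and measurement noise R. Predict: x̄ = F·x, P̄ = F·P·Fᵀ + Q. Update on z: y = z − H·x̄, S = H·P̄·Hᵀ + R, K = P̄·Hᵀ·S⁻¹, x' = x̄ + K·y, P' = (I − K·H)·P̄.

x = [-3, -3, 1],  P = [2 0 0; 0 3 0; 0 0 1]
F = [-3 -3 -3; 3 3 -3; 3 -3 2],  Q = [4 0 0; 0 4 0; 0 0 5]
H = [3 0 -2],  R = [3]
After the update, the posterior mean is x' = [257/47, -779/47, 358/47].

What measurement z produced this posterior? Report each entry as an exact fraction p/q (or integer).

z = [1]

x̄ = F·x = [15, -21, 2]
P̄ = F·P·Fᵀ + Q = [58 -36 3; -36 58 -15; 3 -15 54]
S = H·P̄·Hᵀ + R = [705]
K = P̄·Hᵀ·S⁻¹ = [56/235; -26/235; -33/235]
x' − x̄ = [-448/47, 208/47, 264/47] = K·y
y = (KᵀK)⁻¹·Kᵀ·(x' − x̄) = [-40]
z = y + H·x̄ = [-40] + [41] = [1]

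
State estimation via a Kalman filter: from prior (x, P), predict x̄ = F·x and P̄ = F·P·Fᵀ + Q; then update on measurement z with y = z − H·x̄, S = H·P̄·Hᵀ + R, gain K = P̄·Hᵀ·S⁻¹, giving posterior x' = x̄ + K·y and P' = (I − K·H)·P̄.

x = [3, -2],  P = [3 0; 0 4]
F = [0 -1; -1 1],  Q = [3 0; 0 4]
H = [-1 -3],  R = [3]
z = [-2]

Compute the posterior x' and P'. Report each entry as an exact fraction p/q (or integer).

x̄ = F·x = [2, -5]
P̄ = F·P·Fᵀ + Q = [7 -4; -4 11]
y = z − H·x̄ = [-15]
S = H·P̄·Hᵀ + R = [85]
K = P̄·Hᵀ·S⁻¹ = [1/17; -29/85]
x' = x̄ + K·y = [19/17, 2/17]
P' = (I − K·H)·P̄ = [114/17 -39/17; -39/17 94/85]

x' = [19/17, 2/17]
P' = [114/17 -39/17; -39/17 94/85]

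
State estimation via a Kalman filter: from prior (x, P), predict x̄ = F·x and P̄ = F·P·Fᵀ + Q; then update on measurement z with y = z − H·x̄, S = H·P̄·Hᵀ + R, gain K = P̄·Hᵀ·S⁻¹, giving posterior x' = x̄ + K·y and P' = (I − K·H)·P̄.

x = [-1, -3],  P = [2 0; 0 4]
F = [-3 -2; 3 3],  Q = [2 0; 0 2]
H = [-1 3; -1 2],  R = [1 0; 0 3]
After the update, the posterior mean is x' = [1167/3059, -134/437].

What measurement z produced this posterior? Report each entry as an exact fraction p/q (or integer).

z = [-1, -2]

x̄ = F·x = [9, -12]
P̄ = F·P·Fᵀ + Q = [36 -42; -42 56]
S = H·P̄·Hᵀ + R = [793 582; 582 431]
K = P̄·Hᵀ·S⁻¹ = [18/3059 -876/3059; 126/437 -14/437]
x' − x̄ = [-26364/3059, 5110/437] = K·y
y = (KᵀK)⁻¹·Kᵀ·(x' − x̄) = [44, 31]
z = y + H·x̄ = [44, 31] + [-45, -33] = [-1, -2]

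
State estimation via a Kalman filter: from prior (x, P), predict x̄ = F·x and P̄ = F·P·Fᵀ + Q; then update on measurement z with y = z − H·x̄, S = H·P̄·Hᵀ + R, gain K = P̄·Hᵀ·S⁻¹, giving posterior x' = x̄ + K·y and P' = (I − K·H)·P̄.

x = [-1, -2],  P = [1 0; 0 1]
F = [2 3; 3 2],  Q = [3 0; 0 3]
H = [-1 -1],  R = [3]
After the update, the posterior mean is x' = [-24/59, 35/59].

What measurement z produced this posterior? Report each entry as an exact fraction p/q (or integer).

x̄ = F·x = [-8, -7]
P̄ = F·P·Fᵀ + Q = [16 12; 12 16]
S = H·P̄·Hᵀ + R = [59]
K = P̄·Hᵀ·S⁻¹ = [-28/59; -28/59]
x' − x̄ = [448/59, 448/59] = K·y
y = (KᵀK)⁻¹·Kᵀ·(x' − x̄) = [-16]
z = y + H·x̄ = [-16] + [15] = [-1]

z = [-1]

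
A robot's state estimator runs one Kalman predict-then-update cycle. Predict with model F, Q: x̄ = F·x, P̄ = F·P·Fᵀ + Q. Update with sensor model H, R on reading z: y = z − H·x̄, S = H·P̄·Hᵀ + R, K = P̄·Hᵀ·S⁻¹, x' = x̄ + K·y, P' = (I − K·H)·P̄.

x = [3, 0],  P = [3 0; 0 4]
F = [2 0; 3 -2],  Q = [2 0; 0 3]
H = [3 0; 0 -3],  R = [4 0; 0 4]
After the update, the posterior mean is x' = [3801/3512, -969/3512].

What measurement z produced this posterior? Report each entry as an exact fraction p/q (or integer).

x̄ = F·x = [6, 9]
P̄ = F·P·Fᵀ + Q = [14 18; 18 46]
S = H·P̄·Hᵀ + R = [130 -162; -162 418]
K = P̄·Hᵀ·S⁻¹ = [1101/3512 -27/3512; 27/3512 -1149/3512]
x' − x̄ = [-17271/3512, -32577/3512] = K·y
y = (KᵀK)⁻¹·Kᵀ·(x' − x̄) = [-15, 28]
z = y + H·x̄ = [-15, 28] + [18, -27] = [3, 1]

z = [3, 1]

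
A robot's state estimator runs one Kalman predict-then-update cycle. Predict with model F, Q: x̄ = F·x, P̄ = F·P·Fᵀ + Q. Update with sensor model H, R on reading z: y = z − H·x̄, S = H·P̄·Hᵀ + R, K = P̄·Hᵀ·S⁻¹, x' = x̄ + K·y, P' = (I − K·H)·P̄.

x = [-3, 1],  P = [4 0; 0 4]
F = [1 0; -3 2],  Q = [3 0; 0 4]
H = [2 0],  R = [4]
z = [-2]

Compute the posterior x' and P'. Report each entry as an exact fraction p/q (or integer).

x̄ = F·x = [-3, 11]
P̄ = F·P·Fᵀ + Q = [7 -12; -12 56]
y = z − H·x̄ = [4]
S = H·P̄·Hᵀ + R = [32]
K = P̄·Hᵀ·S⁻¹ = [7/16; -3/4]
x' = x̄ + K·y = [-5/4, 8]
P' = (I − K·H)·P̄ = [7/8 -3/2; -3/2 38]

x' = [-5/4, 8]
P' = [7/8 -3/2; -3/2 38]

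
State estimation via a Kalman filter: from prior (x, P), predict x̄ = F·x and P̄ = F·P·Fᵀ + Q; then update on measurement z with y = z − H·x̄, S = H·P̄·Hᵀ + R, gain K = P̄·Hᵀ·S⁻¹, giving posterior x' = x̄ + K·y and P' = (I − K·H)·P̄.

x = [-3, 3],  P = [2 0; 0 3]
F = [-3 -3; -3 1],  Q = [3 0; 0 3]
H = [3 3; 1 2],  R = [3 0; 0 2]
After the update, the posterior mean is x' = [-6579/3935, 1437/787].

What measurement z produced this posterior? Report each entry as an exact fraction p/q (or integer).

z = [1, 1]

x̄ = F·x = [0, 12]
P̄ = F·P·Fᵀ + Q = [48 9; 9 24]
S = H·P̄·Hᵀ + R = [813 369; 369 182]
K = P̄·Hᵀ·S⁻¹ = [2256/3935 -3147/3935; -201/787 654/787]
x' − x̄ = [-6579/3935, -8007/787] = K·y
y = (KᵀK)⁻¹·Kᵀ·(x' − x̄) = [-35, -23]
z = y + H·x̄ = [-35, -23] + [36, 24] = [1, 1]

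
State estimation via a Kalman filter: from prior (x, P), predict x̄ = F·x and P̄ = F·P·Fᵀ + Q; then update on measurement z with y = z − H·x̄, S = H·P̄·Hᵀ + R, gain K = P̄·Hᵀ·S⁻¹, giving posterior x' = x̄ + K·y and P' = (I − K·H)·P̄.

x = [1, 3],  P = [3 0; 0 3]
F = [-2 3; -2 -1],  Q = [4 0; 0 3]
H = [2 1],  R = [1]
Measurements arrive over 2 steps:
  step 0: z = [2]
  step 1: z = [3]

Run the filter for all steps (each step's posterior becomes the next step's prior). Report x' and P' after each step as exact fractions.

step 0: x' = [114/29, -169/29], P' = [808/203 -1527/203; -1527/203 3078/203]
step 1: x' = [236807/100859, -16063/9169], P' = [125024/100859 -18175/9169; -18175/9169 72793/18338]

step 0: x̄ = F·x = [7, -5]
step 0: P̄ = F·P·Fᵀ + Q = [43 3; 3 18]
step 0: y = z − H·x̄ = [-7]
step 0: S = H·P̄·Hᵀ + R = [203]
step 0: K = P̄·Hᵀ·S⁻¹ = [89/203; 24/203]
step 0: x' = x̄ + K·y = [114/29, -169/29]
step 0: P' = (I − K·H)·P̄ = [808/203 -1527/203; -1527/203 3078/203]
step 1: x̄ = F·x = [-735/29, -59/29]
step 1: P̄ = F·P·Fᵀ + Q = [50070/203 106/203; 106/203 811/203]
step 1: y = z − H·x̄ = [1616/29]
step 1: S = H·P̄·Hᵀ + R = [201718/203]
step 1: K = P̄·Hᵀ·S⁻¹ = [50123/100859; 93/18338]
step 1: x' = x̄ + K·y = [236807/100859, -16063/9169]
step 1: P' = (I − K·H)·P̄ = [125024/100859 -18175/9169; -18175/9169 72793/18338]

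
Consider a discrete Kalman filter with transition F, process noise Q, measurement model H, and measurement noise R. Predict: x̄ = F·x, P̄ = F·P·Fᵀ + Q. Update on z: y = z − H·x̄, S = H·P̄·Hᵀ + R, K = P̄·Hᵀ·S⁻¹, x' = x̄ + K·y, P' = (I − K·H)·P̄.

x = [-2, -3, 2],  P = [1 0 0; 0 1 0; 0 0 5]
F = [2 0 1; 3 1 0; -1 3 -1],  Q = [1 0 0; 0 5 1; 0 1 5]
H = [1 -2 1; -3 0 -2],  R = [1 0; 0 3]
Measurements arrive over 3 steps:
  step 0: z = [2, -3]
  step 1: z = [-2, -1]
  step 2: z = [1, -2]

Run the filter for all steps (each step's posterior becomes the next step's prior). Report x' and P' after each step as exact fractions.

step 0: x̄ = F·x = [-2, -9, -9]
step 0: P̄ = F·P·Fᵀ + Q = [10 6 -7; 6 15 1; -7 1 20]
step 0: y = z − H·x̄ = [-5, -27]
step 0: S = H·P̄·Hᵀ + R = [49 5; 5 89]
step 0: K = P̄·Hᵀ·S⁻¹ = [-721/4336 -739/4336; -1947/4336 -865/4336; 537/2168 -493/2168]
step 0: x' = x̄ + K·y = [7443/2168, -2967/2168, -4443/1084]
step 0: P' = (I − K·H)·P̄ = [25047/4336 -5347/4336 -18231/2168; -5347/4336 2959/4336 4659/2168; -18231/2168 4659/2168 14043/1084]
step 1: x̄ = F·x = [750/271, 9681/1084, -3729/1084]
step 1: P̄ = F·P·Fᵀ + Q = [928/271 2470/271 -63/271; 2470/271 54495/1084 -1159/1084; -63/271 -1159/1084 8195/1084]
step 1: y = z − H·x̄ = [17923/1084, 229/542]
step 1: S = H·P̄·Hᵀ + R = [195583/1084 14189/542; 14189/542 16604/271]
step 1: K = P̄·Hᵀ·S⁻¹ = [-102908/1605763 -1491584/11240341; -775451/1605763 -2304691/11240341; 148281/1605763 -3089420/11240341]
step 1: x' = x̄ + K·y = [18567285/11240341, 9661748/11240341, -22810612/11240341]
step 1: P' = (I − K·H)·P̄ = [13029356/11240341 -1778473/11240341 -17306658/11240341; -1778473/11240341 4887215/11240341 6124746/11240341; -17306658/11240341 6124746/11240341 30594117/11240341]
step 2: x̄ = F·x = [387134/303793, 65363603/11240341, 33228571/11240341]
step 2: P̄ = F·P·Fᵀ + Q = [668250/303793 779026/303793 80285/303793; 779026/303793 167682286/11240341 18381362/11240341; 80285/303793 18381362/11240341 83119159/11240341]
step 2: y = z − H·x̄ = [94415018/11240341, 86948334/11240341]
step 2: S = H·P̄·Hᵀ + R = [606933688/11240341 -8797573/11240341; -8797573/11240341 624371449/11240341]
step 2: K = P̄·Hᵀ·S⁻¹ = [-1726467901/33706688163 -4349433457/33706688163; -5367647734/11235562721 -2293238208/11235562721; 867632737/11235562721 -3139597788/11235562721]
step 2: x' = x̄ + K·y = [-5192663222/33706688163, 2510338619/11235562721, 16216274665/11235562721]
step 2: P' = (I − K·H)·P̄ = [38542606301/33706688163 -1836780844/11235562721 -17096586422/11235562721; -1836780844/11235562721 4862947734/11235562721 6195028578/11235562721; -17096586422/11235562721 6195028578/11235562721 30354276315/11235562721]

step 0: x' = [7443/2168, -2967/2168, -4443/1084], P' = [25047/4336 -5347/4336 -18231/2168; -5347/4336 2959/4336 4659/2168; -18231/2168 4659/2168 14043/1084]
step 1: x' = [18567285/11240341, 9661748/11240341, -22810612/11240341], P' = [13029356/11240341 -1778473/11240341 -17306658/11240341; -1778473/11240341 4887215/11240341 6124746/11240341; -17306658/11240341 6124746/11240341 30594117/11240341]
step 2: x' = [-5192663222/33706688163, 2510338619/11235562721, 16216274665/11235562721], P' = [38542606301/33706688163 -1836780844/11235562721 -17096586422/11235562721; -1836780844/11235562721 4862947734/11235562721 6195028578/11235562721; -17096586422/11235562721 6195028578/11235562721 30354276315/11235562721]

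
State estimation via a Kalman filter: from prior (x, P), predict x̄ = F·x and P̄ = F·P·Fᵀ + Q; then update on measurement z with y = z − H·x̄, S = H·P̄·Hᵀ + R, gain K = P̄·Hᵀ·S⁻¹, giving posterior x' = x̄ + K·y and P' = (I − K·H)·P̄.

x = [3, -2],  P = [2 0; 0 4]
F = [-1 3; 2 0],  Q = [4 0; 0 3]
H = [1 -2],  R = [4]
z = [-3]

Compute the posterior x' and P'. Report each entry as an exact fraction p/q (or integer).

x' = [-27/53, 84/53]
P' = [976/53 438/53; 438/53 245/53]

x̄ = F·x = [-9, 6]
P̄ = F·P·Fᵀ + Q = [42 -4; -4 11]
y = z − H·x̄ = [18]
S = H·P̄·Hᵀ + R = [106]
K = P̄·Hᵀ·S⁻¹ = [25/53; -13/53]
x' = x̄ + K·y = [-27/53, 84/53]
P' = (I − K·H)·P̄ = [976/53 438/53; 438/53 245/53]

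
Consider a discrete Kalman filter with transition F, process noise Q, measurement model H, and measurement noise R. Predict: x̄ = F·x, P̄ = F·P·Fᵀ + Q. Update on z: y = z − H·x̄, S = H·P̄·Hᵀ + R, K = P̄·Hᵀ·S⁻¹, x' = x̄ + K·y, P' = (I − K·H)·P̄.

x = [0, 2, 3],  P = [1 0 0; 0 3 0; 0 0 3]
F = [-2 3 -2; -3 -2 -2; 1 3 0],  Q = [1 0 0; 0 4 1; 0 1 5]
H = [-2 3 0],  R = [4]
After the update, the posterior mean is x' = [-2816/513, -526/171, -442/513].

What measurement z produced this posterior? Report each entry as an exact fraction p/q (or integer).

z = [2]

x̄ = F·x = [0, -10, 6]
P̄ = F·P·Fᵀ + Q = [44 0 25; 0 37 -20; 25 -20 33]
S = H·P̄·Hᵀ + R = [513]
K = P̄·Hᵀ·S⁻¹ = [-88/513; 37/171; -110/513]
x' − x̄ = [-2816/513, 1184/171, -3520/513] = K·y
y = (KᵀK)⁻¹·Kᵀ·(x' − x̄) = [32]
z = y + H·x̄ = [32] + [-30] = [2]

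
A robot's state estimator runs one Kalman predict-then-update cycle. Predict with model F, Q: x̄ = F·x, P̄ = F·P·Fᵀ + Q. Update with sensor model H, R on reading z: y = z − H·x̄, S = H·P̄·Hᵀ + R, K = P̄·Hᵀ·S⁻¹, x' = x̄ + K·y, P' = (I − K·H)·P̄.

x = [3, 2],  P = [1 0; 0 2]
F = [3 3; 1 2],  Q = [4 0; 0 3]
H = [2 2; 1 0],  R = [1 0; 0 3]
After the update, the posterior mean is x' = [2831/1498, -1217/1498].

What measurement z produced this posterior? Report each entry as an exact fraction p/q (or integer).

x̄ = F·x = [15, 7]
P̄ = F·P·Fᵀ + Q = [31 15; 15 12]
S = H·P̄·Hᵀ + R = [293 92; 92 34]
K = P̄·Hᵀ·S⁻¹ = [138/749 619/1498; 228/749 -573/1498]
x' − x̄ = [-19639/1498, -11703/1498] = K·y
y = (KᵀK)⁻¹·Kᵀ·(x' − x̄) = [-42, -13]
z = y + H·x̄ = [-42, -13] + [44, 15] = [2, 2]

z = [2, 2]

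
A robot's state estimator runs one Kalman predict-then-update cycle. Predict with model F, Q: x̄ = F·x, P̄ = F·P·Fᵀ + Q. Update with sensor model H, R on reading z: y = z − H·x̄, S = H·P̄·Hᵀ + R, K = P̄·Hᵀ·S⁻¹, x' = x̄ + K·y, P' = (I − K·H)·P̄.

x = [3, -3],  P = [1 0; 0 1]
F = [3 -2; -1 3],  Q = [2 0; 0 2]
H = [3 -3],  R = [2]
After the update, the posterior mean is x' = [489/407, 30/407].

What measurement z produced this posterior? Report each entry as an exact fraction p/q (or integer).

z = [3]

x̄ = F·x = [15, -12]
P̄ = F·P·Fᵀ + Q = [15 -9; -9 12]
S = H·P̄·Hᵀ + R = [407]
K = P̄·Hᵀ·S⁻¹ = [72/407; -63/407]
x' − x̄ = [-5616/407, 4914/407] = K·y
y = (KᵀK)⁻¹·Kᵀ·(x' − x̄) = [-78]
z = y + H·x̄ = [-78] + [81] = [3]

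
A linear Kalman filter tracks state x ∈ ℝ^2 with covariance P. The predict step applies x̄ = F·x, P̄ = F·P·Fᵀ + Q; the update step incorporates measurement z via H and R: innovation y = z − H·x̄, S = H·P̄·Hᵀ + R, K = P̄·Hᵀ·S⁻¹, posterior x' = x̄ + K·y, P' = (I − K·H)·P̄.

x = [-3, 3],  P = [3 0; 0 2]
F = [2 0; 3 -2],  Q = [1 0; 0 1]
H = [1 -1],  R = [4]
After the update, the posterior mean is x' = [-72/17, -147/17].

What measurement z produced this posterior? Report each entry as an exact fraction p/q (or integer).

x̄ = F·x = [-6, -15]
P̄ = F·P·Fᵀ + Q = [13 18; 18 36]
S = H·P̄·Hᵀ + R = [17]
K = P̄·Hᵀ·S⁻¹ = [-5/17; -18/17]
x' − x̄ = [30/17, 108/17] = K·y
y = (KᵀK)⁻¹·Kᵀ·(x' − x̄) = [-6]
z = y + H·x̄ = [-6] + [9] = [3]

z = [3]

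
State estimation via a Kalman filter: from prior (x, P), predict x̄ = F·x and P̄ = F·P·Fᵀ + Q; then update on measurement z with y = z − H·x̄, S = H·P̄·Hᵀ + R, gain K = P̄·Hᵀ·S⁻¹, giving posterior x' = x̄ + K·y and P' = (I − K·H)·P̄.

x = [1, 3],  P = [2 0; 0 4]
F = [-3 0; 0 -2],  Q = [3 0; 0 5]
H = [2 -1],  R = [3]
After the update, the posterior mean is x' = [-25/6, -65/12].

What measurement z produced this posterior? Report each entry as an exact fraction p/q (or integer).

z = [-3]

x̄ = F·x = [-3, -6]
P̄ = F·P·Fᵀ + Q = [21 0; 0 21]
S = H·P̄·Hᵀ + R = [108]
K = P̄·Hᵀ·S⁻¹ = [7/18; -7/36]
x' − x̄ = [-7/6, 7/12] = K·y
y = (KᵀK)⁻¹·Kᵀ·(x' − x̄) = [-3]
z = y + H·x̄ = [-3] + [0] = [-3]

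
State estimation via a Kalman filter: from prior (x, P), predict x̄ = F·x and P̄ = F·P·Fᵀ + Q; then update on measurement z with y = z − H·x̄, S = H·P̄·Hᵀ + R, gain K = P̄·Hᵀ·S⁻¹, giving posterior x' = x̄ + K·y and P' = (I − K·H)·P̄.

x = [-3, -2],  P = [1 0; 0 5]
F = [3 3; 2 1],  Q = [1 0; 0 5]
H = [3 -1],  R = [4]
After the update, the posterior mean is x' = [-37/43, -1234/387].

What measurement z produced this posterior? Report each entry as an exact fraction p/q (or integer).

z = [1]

x̄ = F·x = [-15, -8]
P̄ = F·P·Fᵀ + Q = [55 21; 21 14]
S = H·P̄·Hᵀ + R = [387]
K = P̄·Hᵀ·S⁻¹ = [16/43; 49/387]
x' − x̄ = [608/43, 1862/387] = K·y
y = (KᵀK)⁻¹·Kᵀ·(x' − x̄) = [38]
z = y + H·x̄ = [38] + [-37] = [1]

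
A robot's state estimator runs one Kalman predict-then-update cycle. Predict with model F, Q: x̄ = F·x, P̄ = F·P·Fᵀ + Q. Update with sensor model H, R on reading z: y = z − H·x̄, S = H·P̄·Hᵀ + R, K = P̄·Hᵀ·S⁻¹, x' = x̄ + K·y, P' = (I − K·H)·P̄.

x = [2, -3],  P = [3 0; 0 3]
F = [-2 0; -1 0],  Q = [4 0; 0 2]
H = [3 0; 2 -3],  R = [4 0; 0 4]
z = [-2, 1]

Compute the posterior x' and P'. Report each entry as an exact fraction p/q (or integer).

x' = [-203/269, -223/269]
P' = [115/269 72/269; 72/269 148/269]

x̄ = F·x = [-4, -2]
P̄ = F·P·Fᵀ + Q = [16 6; 6 5]
y = z − H·x̄ = [10, 3]
S = H·P̄·Hᵀ + R = [148 42; 42 41]
K = P̄·Hᵀ·S⁻¹ = [345/1076 7/538; 54/269 -75/269]
x' = x̄ + K·y = [-203/269, -223/269]
P' = (I − K·H)·P̄ = [115/269 72/269; 72/269 148/269]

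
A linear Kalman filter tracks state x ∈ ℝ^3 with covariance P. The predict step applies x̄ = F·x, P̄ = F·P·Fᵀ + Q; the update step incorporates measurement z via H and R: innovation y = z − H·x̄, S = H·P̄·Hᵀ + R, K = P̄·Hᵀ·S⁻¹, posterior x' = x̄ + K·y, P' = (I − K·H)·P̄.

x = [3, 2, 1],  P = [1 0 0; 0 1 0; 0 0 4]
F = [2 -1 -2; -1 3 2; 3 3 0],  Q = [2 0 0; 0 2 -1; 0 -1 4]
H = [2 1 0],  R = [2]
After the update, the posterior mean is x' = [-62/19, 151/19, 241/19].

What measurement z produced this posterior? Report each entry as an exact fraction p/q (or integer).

z = [1]

x̄ = F·x = [2, 5, 15]
P̄ = F·P·Fᵀ + Q = [23 -21 3; -21 28 5; 3 5 22]
S = H·P̄·Hᵀ + R = [38]
K = P̄·Hᵀ·S⁻¹ = [25/38; -7/19; 11/38]
x' − x̄ = [-100/19, 56/19, -44/19] = K·y
y = (KᵀK)⁻¹·Kᵀ·(x' − x̄) = [-8]
z = y + H·x̄ = [-8] + [9] = [1]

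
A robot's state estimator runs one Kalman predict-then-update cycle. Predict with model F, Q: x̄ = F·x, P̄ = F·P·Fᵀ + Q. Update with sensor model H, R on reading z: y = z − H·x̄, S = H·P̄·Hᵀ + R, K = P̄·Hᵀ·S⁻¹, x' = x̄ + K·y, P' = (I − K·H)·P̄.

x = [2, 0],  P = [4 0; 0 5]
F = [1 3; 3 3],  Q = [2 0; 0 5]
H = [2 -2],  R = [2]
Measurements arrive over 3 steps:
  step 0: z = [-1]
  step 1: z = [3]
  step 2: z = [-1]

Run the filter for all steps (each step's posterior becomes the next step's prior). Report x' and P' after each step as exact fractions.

step 0: x' = [52/47, 79/47], P' = [2325/47 2331/47; 2331/47 2360/47]
step 1: x' = [-18979/19305, -334/135], P' = [832451/19305 5951/135; 5951/135 6148/135]
step 2: x' = [-25203709/6949183, -21776728/6949183], P' = [304287097/6949183 311019347/6949183; 311019347/6949183 321216536/6949183]

step 0: x̄ = F·x = [2, 6]
step 0: P̄ = F·P·Fᵀ + Q = [51 57; 57 86]
step 0: y = z − H·x̄ = [7]
step 0: S = H·P̄·Hᵀ + R = [94]
step 0: K = P̄·Hᵀ·S⁻¹ = [-6/47; -29/47]
step 0: x' = x̄ + K·y = [52/47, 79/47]
step 0: P' = (I − K·H)·P̄ = [2325/47 2331/47; 2331/47 2360/47]
step 1: x̄ = F·x = [289/47, 393/47]
step 1: P̄ = F·P·Fᵀ + Q = [37645/47 56187/47; 56187/47 84358/47]
step 1: y = z − H·x̄ = [349/47]
step 1: S = H·P̄·Hᵀ + R = [38610/47]
step 1: K = P̄·Hᵀ·S⁻¹ = [-18542/19305; -197/135]
step 1: x' = x̄ + K·y = [-18979/19305, -334/135]
step 1: P' = (I − K·H)·P̄ = [832451/19305 5951/135; 5951/135 6148/135]
step 2: x̄ = F·x = [-32453/3861, -22247/2145]
step 2: P̄ = F·P·Fᵀ + Q = [2777899/3861 458261/429; 458261/429 1141442/715]
step 2: y = z − H·x̄ = [-95221/19305]
step 2: S = H·P̄·Hᵀ + R = [13898366/19305]
step 2: K = P̄·Hᵀ·S⁻¹ = [-6732250/6949183; -10197189/6949183]
step 2: x' = x̄ + K·y = [-25203709/6949183, -21776728/6949183]
step 2: P' = (I − K·H)·P̄ = [304287097/6949183 311019347/6949183; 311019347/6949183 321216536/6949183]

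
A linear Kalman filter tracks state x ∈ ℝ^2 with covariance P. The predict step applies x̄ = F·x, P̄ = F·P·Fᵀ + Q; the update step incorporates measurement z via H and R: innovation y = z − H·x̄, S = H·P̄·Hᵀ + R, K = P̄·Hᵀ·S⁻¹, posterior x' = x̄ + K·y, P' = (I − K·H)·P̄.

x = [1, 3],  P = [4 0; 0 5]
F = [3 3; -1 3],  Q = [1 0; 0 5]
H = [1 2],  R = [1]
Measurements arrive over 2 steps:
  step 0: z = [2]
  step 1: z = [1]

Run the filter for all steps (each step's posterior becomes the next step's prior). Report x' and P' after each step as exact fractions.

step 0: x' = [1324/431, -218/431], P' = [13438/431 -6645/431; -6645/431 3393/431]
step 1: x' = [1205248/178143, -73441/25449], P' = [2936944/178143 -214567/25449; -214567/25449 116023/25449]

step 0: x̄ = F·x = [12, 8]
step 0: P̄ = F·P·Fᵀ + Q = [82 33; 33 54]
step 0: y = z − H·x̄ = [-26]
step 0: S = H·P̄·Hᵀ + R = [431]
step 0: K = P̄·Hᵀ·S⁻¹ = [148/431; 141/431]
step 0: x' = x̄ + K·y = [1324/431, -218/431]
step 0: P' = (I − K·H)·P̄ = [13438/431 -6645/431; -6645/431 3393/431]
step 1: x̄ = F·x = [3318/431, -1978/431]
step 1: P̄ = F·P·Fᵀ + Q = [32300/431 -49647/431; -49647/431 86000/431]
step 1: y = z − H·x̄ = [1069/431]
step 1: S = H·P̄·Hᵀ + R = [178143/431]
step 1: K = P̄·Hᵀ·S⁻¹ = [-66994/178143; 17479/25449]
step 1: x' = x̄ + K·y = [1205248/178143, -73441/25449]
step 1: P' = (I − K·H)·P̄ = [2936944/178143 -214567/25449; -214567/25449 116023/25449]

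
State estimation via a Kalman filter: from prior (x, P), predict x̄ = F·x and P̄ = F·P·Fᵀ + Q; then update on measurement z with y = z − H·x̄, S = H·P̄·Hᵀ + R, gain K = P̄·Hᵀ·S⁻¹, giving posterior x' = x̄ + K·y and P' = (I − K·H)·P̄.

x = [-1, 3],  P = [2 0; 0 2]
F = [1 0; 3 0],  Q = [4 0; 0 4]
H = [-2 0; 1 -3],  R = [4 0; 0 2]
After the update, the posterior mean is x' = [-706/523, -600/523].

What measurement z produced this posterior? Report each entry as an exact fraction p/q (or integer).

x̄ = F·x = [-1, -3]
P̄ = F·P·Fᵀ + Q = [6 6; 6 22]
S = H·P̄·Hᵀ + R = [28 24; 24 170]
K = P̄·Hᵀ·S⁻¹ = [-219/523 -6/523; -75/523 -174/523]
x' − x̄ = [-183/523, 969/523] = K·y
y = (KᵀK)⁻¹·Kᵀ·(x' − x̄) = [1, -6]
z = y + H·x̄ = [1, -6] + [2, 8] = [3, 2]

z = [3, 2]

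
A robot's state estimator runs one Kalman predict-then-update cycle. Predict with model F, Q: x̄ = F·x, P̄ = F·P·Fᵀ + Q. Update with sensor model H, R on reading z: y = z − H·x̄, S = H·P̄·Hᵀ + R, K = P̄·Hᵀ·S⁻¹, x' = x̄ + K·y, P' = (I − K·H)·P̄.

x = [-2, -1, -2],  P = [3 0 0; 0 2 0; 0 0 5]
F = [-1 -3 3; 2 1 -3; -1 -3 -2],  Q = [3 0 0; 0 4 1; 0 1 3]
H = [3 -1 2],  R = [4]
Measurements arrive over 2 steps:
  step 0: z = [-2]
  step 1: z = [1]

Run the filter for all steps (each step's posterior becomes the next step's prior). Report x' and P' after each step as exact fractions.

step 0: x̄ = F·x = [-1, 1, 9]
step 0: P̄ = F·P·Fᵀ + Q = [69 -57 -9; -57 63 19; -9 19 44]
step 0: y = z − H·x̄ = [-16]
step 0: S = H·P̄·Hᵀ + R = [1022]
step 0: K = P̄·Hᵀ·S⁻¹ = [123/511; -14/73; 3/73]
step 0: x' = x̄ + K·y = [-2479/511, 297/73, 609/73]
step 0: P' = (I − K·H)·P̄ = [5001/511 -717/73 -1395/73; -717/73 1855/73 1975/73; -1395/73 1975/73 3086/73]
step 1: x̄ = F·x = [9031/511, -15668/511, -12284/511]
step 1: P̄ = F·P·Fᵀ + Q = [97443/511 -130227/511 -69570/511; -130227/511 243605/511 222839/511; -69570/511 222839/511 306533/511]
step 1: y = z − H·x̄ = [-2526/73]
step 1: S = H·P̄·Hᵀ + R = [200562/73]
step 1: K = P̄·Hᵀ·S⁻¹ = [6748/33427; -13472/100281; 25931/200562]
step 1: x' = x̄ + K·y = [2500837/233989, -6086716/233989, -6671725/233989]
step 1: P' = (I − K·H)·P̄ = [18421041/233989 -42196865/233989 -48635522/233989; -42196865/233989 299835973/701967 339615271/701967; -48635522/233989 339615271/701967 777698003/1403934]

step 0: x' = [-2479/511, 297/73, 609/73], P' = [5001/511 -717/73 -1395/73; -717/73 1855/73 1975/73; -1395/73 1975/73 3086/73]
step 1: x' = [2500837/233989, -6086716/233989, -6671725/233989], P' = [18421041/233989 -42196865/233989 -48635522/233989; -42196865/233989 299835973/701967 339615271/701967; -48635522/233989 339615271/701967 777698003/1403934]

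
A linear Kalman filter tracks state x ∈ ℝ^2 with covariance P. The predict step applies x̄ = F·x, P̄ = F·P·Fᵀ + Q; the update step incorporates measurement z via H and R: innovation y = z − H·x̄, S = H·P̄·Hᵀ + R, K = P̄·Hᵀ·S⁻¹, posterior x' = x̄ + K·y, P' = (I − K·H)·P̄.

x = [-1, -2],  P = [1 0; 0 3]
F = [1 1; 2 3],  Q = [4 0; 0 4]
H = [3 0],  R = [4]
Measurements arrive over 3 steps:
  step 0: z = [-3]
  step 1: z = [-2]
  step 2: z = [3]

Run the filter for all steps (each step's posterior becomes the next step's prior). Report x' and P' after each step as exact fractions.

step 0: x' = [-21/19, -205/38], P' = [8/19 11/19; 11/19 1571/76]
step 1: x' = [-734/961, -73527/18259], P' = [420/961 1052/961; 1052/961 670560/18259]
step 2: x' = [1693519/1799251, 3235643/1799251], P' = [791552/1799251 2127580/1799251; 2127580/1799251 70875328/1799251]

step 0: x̄ = F·x = [-3, -8]
step 0: P̄ = F·P·Fᵀ + Q = [8 11; 11 35]
step 0: y = z − H·x̄ = [6]
step 0: S = H·P̄·Hᵀ + R = [76]
step 0: K = P̄·Hᵀ·S⁻¹ = [6/19; 33/76]
step 0: x' = x̄ + K·y = [-21/19, -205/38]
step 0: P' = (I − K·H)·P̄ = [8/19 11/19; 11/19 1571/76]
step 1: x̄ = F·x = [-13/2, -699/38]
step 1: P̄ = F·P·Fᵀ + Q = [105/4 263/4; 263/4 15099/76]
step 1: y = z − H·x̄ = [35/2]
step 1: S = H·P̄·Hᵀ + R = [961/4]
step 1: K = P̄·Hᵀ·S⁻¹ = [315/961; 789/961]
step 1: x' = x̄ + K·y = [-734/961, -73527/18259]
step 1: P' = (I − K·H)·P̄ = [420/961 1052/961; 1052/961 670560/18259]
step 2: x̄ = F·x = [-87473/18259, -248473/18259]
step 2: P̄ = F·P·Fᵀ + Q = [791552/18259 2127580/18259; 2127580/18259 6379852/18259]
step 2: y = z − H·x̄ = [317196/18259]
step 2: S = H·P̄·Hᵀ + R = [7197004/18259]
step 2: K = P̄·Hᵀ·S⁻¹ = [593664/1799251; 1595685/1799251]
step 2: x' = x̄ + K·y = [1693519/1799251, 3235643/1799251]
step 2: P' = (I − K·H)·P̄ = [791552/1799251 2127580/1799251; 2127580/1799251 70875328/1799251]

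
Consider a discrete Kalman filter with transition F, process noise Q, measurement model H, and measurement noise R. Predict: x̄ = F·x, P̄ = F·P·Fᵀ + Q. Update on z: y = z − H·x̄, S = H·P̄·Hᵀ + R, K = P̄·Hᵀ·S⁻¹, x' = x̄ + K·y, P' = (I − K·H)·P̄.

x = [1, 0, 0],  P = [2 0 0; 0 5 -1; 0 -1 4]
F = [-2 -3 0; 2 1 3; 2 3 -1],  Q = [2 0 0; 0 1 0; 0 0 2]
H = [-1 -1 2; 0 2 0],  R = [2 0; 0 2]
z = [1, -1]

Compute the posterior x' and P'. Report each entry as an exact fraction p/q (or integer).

x̄ = F·x = [-2, 2, 2]
P̄ = F·P·Fᵀ + Q = [55 -14 -56; -14 44 3; -56 3 65]
y = z − H·x̄ = [-3, -5]
S = H·P̄·Hᵀ + R = [545 -48; -48 178]
K = P̄·Hᵀ·S⁻¹ = [-14289/47353 -11302/47353; -24/47353 23404/47353; 16431/47353 6027/47353]
x' = x̄ + K·y = [4671/47353, -22242/47353, 15278/47353]
P' = (I − K·H)·P̄ = [101742/47353 -11302/47353 30931/47353; -11302/47353 23404/47353 6027/47353; 30931/47353 6027/47353 34910/47353]

x' = [4671/47353, -22242/47353, 15278/47353]
P' = [101742/47353 -11302/47353 30931/47353; -11302/47353 23404/47353 6027/47353; 30931/47353 6027/47353 34910/47353]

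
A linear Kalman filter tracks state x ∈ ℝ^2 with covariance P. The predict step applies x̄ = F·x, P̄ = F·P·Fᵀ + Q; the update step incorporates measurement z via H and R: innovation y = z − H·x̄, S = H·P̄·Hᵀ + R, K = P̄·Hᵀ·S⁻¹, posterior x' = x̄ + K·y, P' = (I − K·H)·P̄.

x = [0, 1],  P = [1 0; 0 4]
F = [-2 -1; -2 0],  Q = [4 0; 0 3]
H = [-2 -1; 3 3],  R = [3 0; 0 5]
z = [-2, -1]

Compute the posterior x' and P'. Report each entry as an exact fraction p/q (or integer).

x' = [1177/1711, -1134/1711]
P' = [2356/1711 -2456/1711; -2456/1711 3301/1711]

x̄ = F·x = [-1, 0]
P̄ = F·P·Fᵀ + Q = [12 4; 4 7]
y = z − H·x̄ = [-4, 2]
S = H·P̄·Hᵀ + R = [74 -129; -129 248]
K = P̄·Hᵀ·S⁻¹ = [-752/1711 -60/1711; 537/1711 507/1711]
x' = x̄ + K·y = [1177/1711, -1134/1711]
P' = (I − K·H)·P̄ = [2356/1711 -2456/1711; -2456/1711 3301/1711]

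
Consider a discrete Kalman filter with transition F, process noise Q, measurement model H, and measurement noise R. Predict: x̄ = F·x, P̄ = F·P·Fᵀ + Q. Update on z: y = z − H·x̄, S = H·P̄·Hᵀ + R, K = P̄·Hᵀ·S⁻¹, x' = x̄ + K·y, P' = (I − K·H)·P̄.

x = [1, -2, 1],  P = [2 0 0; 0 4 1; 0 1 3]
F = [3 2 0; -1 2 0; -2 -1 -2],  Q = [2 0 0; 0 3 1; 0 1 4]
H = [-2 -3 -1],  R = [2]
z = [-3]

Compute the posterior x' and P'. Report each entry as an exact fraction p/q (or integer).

x̄ = F·x = [-1, -5, -2]
P̄ = F·P·Fᵀ + Q = [36 10 -24; 10 21 -7; -24 -7 32]
y = z − H·x̄ = [-22]
S = H·P̄·Hᵀ + R = [349]
K = P̄·Hᵀ·S⁻¹ = [-78/349; -76/349; 37/349]
x' = x̄ + K·y = [1367/349, -73/349, -1512/349]
P' = (I − K·H)·P̄ = [6480/349 -2438/349 -5490/349; -2438/349 1553/349 369/349; -5490/349 369/349 9799/349]

x' = [1367/349, -73/349, -1512/349]
P' = [6480/349 -2438/349 -5490/349; -2438/349 1553/349 369/349; -5490/349 369/349 9799/349]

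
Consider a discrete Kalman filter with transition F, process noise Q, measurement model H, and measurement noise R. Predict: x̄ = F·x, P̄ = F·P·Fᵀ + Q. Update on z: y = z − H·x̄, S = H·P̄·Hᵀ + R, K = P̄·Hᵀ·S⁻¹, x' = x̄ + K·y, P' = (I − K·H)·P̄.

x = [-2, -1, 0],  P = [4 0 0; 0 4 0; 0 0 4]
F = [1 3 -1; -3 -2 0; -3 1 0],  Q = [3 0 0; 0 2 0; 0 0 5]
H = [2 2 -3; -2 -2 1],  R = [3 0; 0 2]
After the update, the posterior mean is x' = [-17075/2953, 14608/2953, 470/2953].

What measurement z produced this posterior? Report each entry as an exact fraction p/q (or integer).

z = [-2, 2]

x̄ = F·x = [-5, 8, 5]
P̄ = F·P·Fᵀ + Q = [47 -36 0; -36 54 28; 0 28 45]
S = H·P̄·Hᵀ + R = [188 -27; -27 51]
K = P̄·Hᵀ·S⁻¹ = [176/2953 -3542/8859; -888/2953 -2800/8859; -1442/2953 -4201/8859]
x' − x̄ = [-2310/2953, -9016/2953, -14295/2953] = K·y
y = (KᵀK)⁻¹·Kᵀ·(x' − x̄) = [7, 3]
z = y + H·x̄ = [7, 3] + [-9, -1] = [-2, 2]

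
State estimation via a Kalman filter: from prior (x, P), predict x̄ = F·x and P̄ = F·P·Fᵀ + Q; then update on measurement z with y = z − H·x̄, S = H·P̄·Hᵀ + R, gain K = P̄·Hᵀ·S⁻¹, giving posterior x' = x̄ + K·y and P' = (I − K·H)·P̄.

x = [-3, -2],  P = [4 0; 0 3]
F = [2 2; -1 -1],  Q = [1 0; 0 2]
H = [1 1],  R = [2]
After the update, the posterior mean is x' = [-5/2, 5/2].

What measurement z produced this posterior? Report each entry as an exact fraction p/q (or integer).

x̄ = F·x = [-10, 5]
P̄ = F·P·Fᵀ + Q = [29 -14; -14 9]
S = H·P̄·Hᵀ + R = [12]
K = P̄·Hᵀ·S⁻¹ = [5/4; -5/12]
x' − x̄ = [15/2, -5/2] = K·y
y = (KᵀK)⁻¹·Kᵀ·(x' − x̄) = [6]
z = y + H·x̄ = [6] + [-5] = [1]

z = [1]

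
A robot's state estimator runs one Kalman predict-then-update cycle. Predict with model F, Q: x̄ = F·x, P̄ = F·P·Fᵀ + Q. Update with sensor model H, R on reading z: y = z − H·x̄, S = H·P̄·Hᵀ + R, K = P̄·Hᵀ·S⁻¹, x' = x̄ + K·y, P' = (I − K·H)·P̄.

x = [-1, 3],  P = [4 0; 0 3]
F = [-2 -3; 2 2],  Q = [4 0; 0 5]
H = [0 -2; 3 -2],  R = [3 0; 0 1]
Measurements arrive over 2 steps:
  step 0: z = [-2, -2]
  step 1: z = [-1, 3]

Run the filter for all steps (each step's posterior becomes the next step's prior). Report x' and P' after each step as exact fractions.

step 0: x' = [-1277/5748, 342/479], P' = [6461/17244 584/1437; 584/1437 299/479]
step 1: x' = [48552831/42231682, 5649610/21115841], P' = [7741068/21115841 8355621/21115841; 8355621/21115841 12872391/21115841]

step 0: x̄ = F·x = [-7, 4]
step 0: P̄ = F·P·Fᵀ + Q = [47 -34; -34 33]
step 0: y = z − H·x̄ = [6, 27]
step 0: S = H·P̄·Hᵀ + R = [135 336; 336 964]
step 0: K = P̄·Hᵀ·S⁻¹ = [-1168/4311 1789/5748; -598/1437 -14/479]
step 0: x' = x̄ + K·y = [-1277/5748, 342/479]
step 0: P' = (I − K·H)·P̄ = [6461/17244 584/1437; 584/1437 299/479]
step 1: x̄ = F·x = [-4879/2874, 2827/2874]
step 1: P̄ = F·P·Fᵀ + Q = [68948/4311 -40127/4311; -40127/4311 52796/4311]
step 1: y = z − H·x̄ = [1390/1437, 28913/2874]
step 1: S = H·P̄·Hᵀ + R = [224117/4311 451946/4311; 451946/4311 1317551/4311]
step 1: K = P̄·Hᵀ·S⁻¹ = [-5570414/21115841 6511962/21115841; -8581594/21115841 -677919/21115841]
step 1: x' = x̄ + K·y = [48552831/42231682, 5649610/21115841]
step 1: P' = (I − K·H)·P̄ = [7741068/21115841 8355621/21115841; 8355621/21115841 12872391/21115841]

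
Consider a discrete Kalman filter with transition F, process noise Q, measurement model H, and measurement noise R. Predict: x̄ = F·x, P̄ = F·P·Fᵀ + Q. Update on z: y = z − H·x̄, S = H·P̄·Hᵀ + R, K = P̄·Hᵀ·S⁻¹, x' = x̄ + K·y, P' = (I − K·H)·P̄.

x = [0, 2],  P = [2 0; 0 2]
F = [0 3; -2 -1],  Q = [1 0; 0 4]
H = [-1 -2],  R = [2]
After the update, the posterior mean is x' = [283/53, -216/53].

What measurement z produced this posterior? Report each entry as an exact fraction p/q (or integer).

x̄ = F·x = [6, -2]
P̄ = F·P·Fᵀ + Q = [19 -6; -6 14]
S = H·P̄·Hᵀ + R = [53]
K = P̄·Hᵀ·S⁻¹ = [-7/53; -22/53]
x' − x̄ = [-35/53, -110/53] = K·y
y = (KᵀK)⁻¹·Kᵀ·(x' − x̄) = [5]
z = y + H·x̄ = [5] + [-2] = [3]

z = [3]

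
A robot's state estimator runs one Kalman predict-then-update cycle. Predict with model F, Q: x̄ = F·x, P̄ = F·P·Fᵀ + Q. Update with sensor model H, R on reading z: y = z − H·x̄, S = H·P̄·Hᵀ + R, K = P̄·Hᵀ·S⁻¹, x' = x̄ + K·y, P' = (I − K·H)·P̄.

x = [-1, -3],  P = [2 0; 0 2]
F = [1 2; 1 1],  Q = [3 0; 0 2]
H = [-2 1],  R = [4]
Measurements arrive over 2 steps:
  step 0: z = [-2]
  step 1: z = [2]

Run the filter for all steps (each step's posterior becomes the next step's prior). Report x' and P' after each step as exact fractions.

step 0: x̄ = F·x = [-7, -4]
step 0: P̄ = F·P·Fᵀ + Q = [13 6; 6 6]
step 0: y = z − H·x̄ = [-12]
step 0: S = H·P̄·Hᵀ + R = [38]
step 0: K = P̄·Hᵀ·S⁻¹ = [-10/19; -3/19]
step 0: x' = x̄ + K·y = [-13/19, -40/19]
step 0: P' = (I − K·H)·P̄ = [47/19 54/19; 54/19 96/19]
step 1: x̄ = F·x = [-93/19, -53/19]
step 1: P̄ = F·P·Fᵀ + Q = [704/19 401/19; 401/19 289/19]
step 1: y = z − H·x̄ = [-5]
step 1: S = H·P̄·Hᵀ + R = [83]
step 1: K = P̄·Hᵀ·S⁻¹ = [-53/83; -27/83]
step 1: x' = x̄ + K·y = [-2684/1577, -1834/1577]
step 1: P' = (I − K·H)·P̄ = [5061/1577 6094/1577; 6094/1577 10136/1577]

step 0: x' = [-13/19, -40/19], P' = [47/19 54/19; 54/19 96/19]
step 1: x' = [-2684/1577, -1834/1577], P' = [5061/1577 6094/1577; 6094/1577 10136/1577]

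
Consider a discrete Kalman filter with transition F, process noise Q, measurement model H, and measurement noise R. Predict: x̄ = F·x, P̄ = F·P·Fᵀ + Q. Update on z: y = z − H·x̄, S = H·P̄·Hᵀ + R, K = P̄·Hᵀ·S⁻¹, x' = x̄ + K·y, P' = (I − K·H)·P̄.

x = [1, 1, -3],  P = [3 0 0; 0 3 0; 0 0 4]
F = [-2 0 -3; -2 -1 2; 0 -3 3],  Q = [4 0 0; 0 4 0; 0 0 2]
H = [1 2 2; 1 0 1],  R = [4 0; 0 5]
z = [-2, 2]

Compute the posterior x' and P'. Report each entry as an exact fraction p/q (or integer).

x̄ = F·x = [7, -9, -12]
P̄ = F·P·Fᵀ + Q = [52 -12 -36; -12 35 33; -36 33 65]
y = z − H·x̄ = [33, 7]
S = H·P̄·Hᵀ + R = [528 116; 116 50]
K = P̄·Hᵀ·S⁻¹ = [-507/1618 847/809; 941/3236 -206/809; 1159/3236 -203/809]
x' = x̄ + K·y = [6453/1618, -3839/3236, -6269/3236]
P' = (I − K·H)·P̄ = [17362/809 3939/809 -13127/809; 3939/809 3470/809 -4969/809; -13127/809 -4969/809 12112/809]

x' = [6453/1618, -3839/3236, -6269/3236]
P' = [17362/809 3939/809 -13127/809; 3939/809 3470/809 -4969/809; -13127/809 -4969/809 12112/809]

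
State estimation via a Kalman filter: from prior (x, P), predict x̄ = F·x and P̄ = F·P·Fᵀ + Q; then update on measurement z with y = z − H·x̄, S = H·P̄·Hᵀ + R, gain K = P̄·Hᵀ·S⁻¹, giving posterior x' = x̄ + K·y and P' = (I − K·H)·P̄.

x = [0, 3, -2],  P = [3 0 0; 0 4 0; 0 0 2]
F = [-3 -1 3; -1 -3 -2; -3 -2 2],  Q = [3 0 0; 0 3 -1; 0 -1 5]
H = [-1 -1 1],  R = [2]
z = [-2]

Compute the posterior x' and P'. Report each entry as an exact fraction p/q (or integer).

x' = [-20/3, 5/6, -15/2]
P' = [419/9 -83/18 247/6; -83/18 575/36 113/12; 247/6 113/12 199/4]

x̄ = F·x = [-9, -5, -10]
P̄ = F·P·Fᵀ + Q = [52 9 47; 9 50 24; 47 24 56]
y = z − H·x̄ = [-6]
S = H·P̄·Hᵀ + R = [36]
K = P̄·Hᵀ·S⁻¹ = [-7/18; -35/36; -5/12]
x' = x̄ + K·y = [-20/3, 5/6, -15/2]
P' = (I − K·H)·P̄ = [419/9 -83/18 247/6; -83/18 575/36 113/12; 247/6 113/12 199/4]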